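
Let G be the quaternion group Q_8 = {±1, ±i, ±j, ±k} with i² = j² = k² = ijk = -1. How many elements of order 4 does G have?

The elements of order 4 are: i, -i, j, -j, k, -k.
That's 6.

6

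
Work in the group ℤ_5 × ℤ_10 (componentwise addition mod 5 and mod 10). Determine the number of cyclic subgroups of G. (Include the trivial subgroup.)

14

Group the elements of G by the cyclic subgroup they generate; each cyclic subgroup of order d accounts for φ(d) elements.
Cyclic subgroups by order — order 1: 1; order 2: 1; order 5: 6; order 10: 6.
Total: 14.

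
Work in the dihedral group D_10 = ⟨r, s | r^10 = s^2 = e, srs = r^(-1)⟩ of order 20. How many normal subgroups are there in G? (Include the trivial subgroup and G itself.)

G has 22 subgroups. Checking conjugation-invariance by order — order 1: 1/1 normal; order 2: 1/11 normal; order 4: 0/5 normal; order 5: 1/1 normal; order 10: 3/3 normal; order 20: 1/1 normal.
Total normal subgroups: 7.

7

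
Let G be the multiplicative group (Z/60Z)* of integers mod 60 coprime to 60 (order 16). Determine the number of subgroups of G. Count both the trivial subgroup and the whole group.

|G| = 16, so by Lagrange every subgroup order divides 16. Divisors: 1, 2, 4, 8, 16.
Subgroups by order — order 1: 1; order 2: 7; order 4: 11; order 8: 7; order 16: 1.
Total: 1 + 7 + 11 + 7 + 1 = 27.

27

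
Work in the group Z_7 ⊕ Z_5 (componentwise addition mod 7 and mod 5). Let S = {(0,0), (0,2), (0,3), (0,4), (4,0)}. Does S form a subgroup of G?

No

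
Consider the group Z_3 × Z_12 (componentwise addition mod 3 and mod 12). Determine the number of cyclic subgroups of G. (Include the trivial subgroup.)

A cyclic subgroup of order d is generated by each of its φ(d) elements of order d, so the cyclic subgroups of order d number (#elements of order d)/φ(d).
Cyclic subgroups by order — order 1: 1; order 2: 1; order 3: 4; order 4: 1; order 6: 4; order 12: 4.
Total: 15.

15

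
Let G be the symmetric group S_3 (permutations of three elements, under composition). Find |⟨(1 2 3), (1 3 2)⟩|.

3

|⟨(1 2 3)⟩| = 3 and |⟨(1 3 2)⟩| = 3, so |H| is a multiple of lcm(3, 3) = 3 and divides |G| = 6.
Closing under the operation: H = {e, (1 2 3), (1 3 2)}, so |H| = 3.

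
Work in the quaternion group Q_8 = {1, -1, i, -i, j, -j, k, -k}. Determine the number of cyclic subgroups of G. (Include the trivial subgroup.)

5

Each element a generates a cyclic subgroup ⟨a⟩; distinct elements may generate the same one (a cyclic group of order d has φ(d) generators).
Cyclic subgroups by order — order 1: 1; order 2: 1; order 4: 3.
Total: 5.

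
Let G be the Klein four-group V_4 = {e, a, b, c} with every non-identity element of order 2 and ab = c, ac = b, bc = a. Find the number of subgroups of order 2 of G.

3

|G| = 4 and 2 | 4, so subgroups of order 2 are possible by Lagrange.
The subgroups of order 2 are: {e, a}; {e, b}; {e, c}.
So G has 3 subgroups of order 2.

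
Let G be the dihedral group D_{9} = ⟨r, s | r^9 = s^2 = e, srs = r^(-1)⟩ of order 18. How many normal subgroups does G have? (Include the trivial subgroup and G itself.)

G has 16 subgroups. Checking conjugation-invariance by order — order 1: 1/1 normal; order 2: 0/9 normal; order 3: 1/1 normal; order 6: 0/3 normal; order 9: 1/1 normal; order 18: 1/1 normal.
Total normal subgroups: 4.

4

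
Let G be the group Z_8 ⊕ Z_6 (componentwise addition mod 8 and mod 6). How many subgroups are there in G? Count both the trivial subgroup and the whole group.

22

|G| = 48, so by Lagrange every subgroup order divides 48. Divisors: 1, 2, 3, 4, 6, 8, 12, 16, 24, 48.
Subgroups by order — order 1: 1; order 2: 3; order 3: 1; order 4: 3; order 6: 3; order 8: 3; order 12: 3; order 16: 1; order 24: 3; order 48: 1.
Total: 1 + 3 + 1 + 3 + 3 + 3 + 3 + 1 + 3 + 1 = 22.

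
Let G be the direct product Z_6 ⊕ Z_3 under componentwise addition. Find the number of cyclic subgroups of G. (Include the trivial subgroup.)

10

Group the elements of G by the cyclic subgroup they generate; each cyclic subgroup of order d accounts for φ(d) elements.
Cyclic subgroups by order — order 1: 1; order 2: 1; order 3: 4; order 6: 4.
Total: 10.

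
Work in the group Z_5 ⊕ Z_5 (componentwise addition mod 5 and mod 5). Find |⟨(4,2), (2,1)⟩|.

5

|⟨(4,2)⟩| = 5 and |⟨(2,1)⟩| = 5, so |H| is a multiple of lcm(5, 5) = 5 and divides |G| = 25.
Closing under the operation: H = {(0,0), (1,3), (2,1), (3,4), (4,2)}, so |H| = 5.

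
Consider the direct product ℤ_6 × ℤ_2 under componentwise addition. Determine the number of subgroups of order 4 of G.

1

|G| = 12 and 4 | 12, so subgroups of order 4 are possible by Lagrange.
The subgroups of order 4 are: {(0,0), (0,1), (3,0), (3,1)}.
So G has 1 subgroup of order 4.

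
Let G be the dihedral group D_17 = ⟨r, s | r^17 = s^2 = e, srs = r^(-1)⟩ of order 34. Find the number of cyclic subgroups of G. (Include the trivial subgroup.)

A cyclic subgroup of order d is generated by each of its φ(d) elements of order d, so the cyclic subgroups of order d number (#elements of order d)/φ(d).
Cyclic subgroups by order — order 1: 1; order 2: 17; order 17: 1.
Total: 19.

19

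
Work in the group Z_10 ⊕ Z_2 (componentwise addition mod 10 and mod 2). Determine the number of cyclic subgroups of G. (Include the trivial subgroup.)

8

Group the elements of G by the cyclic subgroup they generate; each cyclic subgroup of order d accounts for φ(d) elements.
Cyclic subgroups by order — order 1: 1; order 2: 3; order 5: 1; order 10: 3.
Total: 8.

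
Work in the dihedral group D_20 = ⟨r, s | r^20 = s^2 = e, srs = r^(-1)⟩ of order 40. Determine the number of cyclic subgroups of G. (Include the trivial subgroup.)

26

Group the elements of G by the cyclic subgroup they generate; each cyclic subgroup of order d accounts for φ(d) elements.
Cyclic subgroups by order — order 1: 1; order 2: 21; order 4: 1; order 5: 1; order 10: 1; order 20: 1.
Total: 26.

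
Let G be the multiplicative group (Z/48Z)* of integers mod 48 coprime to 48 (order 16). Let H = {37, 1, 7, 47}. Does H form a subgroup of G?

No

37 ∈ H but its inverse 13 ∉ H, so H is not a subgroup.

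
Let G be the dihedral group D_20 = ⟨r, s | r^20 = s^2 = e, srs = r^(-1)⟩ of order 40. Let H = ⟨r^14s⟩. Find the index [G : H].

20

|⟨r^14s⟩| = 2 and |G| = 40.
By Lagrange, [G : H] = |G|/|H| = 40/2 = 20.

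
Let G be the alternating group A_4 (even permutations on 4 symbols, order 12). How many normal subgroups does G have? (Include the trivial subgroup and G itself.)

G has 10 subgroups. Checking conjugation-invariance by order — order 1: 1/1 normal; order 2: 0/3 normal; order 3: 0/4 normal; order 4: 1/1 normal; order 12: 1/1 normal.
Total normal subgroups: 3.

3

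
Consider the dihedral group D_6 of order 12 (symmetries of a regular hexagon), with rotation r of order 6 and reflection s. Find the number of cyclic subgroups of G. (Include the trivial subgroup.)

10

Each element a generates a cyclic subgroup ⟨a⟩; distinct elements may generate the same one (a cyclic group of order d has φ(d) generators).
Cyclic subgroups by order — order 1: 1; order 2: 7; order 3: 1; order 6: 1.
Total: 10.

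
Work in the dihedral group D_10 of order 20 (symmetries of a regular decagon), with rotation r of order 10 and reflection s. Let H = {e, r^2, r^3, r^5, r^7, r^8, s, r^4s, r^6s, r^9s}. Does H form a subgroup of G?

No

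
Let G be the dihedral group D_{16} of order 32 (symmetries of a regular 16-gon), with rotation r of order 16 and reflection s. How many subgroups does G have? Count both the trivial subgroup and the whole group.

|G| = 32, so by Lagrange every subgroup order divides 32. Divisors: 1, 2, 4, 8, 16, 32.
Subgroups by order — order 1: 1; order 2: 17; order 4: 9; order 8: 5; order 16: 3; order 32: 1.
Total: 1 + 17 + 9 + 5 + 3 + 1 = 36.

36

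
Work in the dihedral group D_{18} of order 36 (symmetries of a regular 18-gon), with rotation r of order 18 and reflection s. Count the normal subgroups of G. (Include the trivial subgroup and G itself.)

9

G has 45 subgroups. Checking conjugation-invariance by order — order 1: 1/1 normal; order 2: 1/19 normal; order 3: 1/1 normal; order 4: 0/9 normal; order 6: 1/7 normal; order 9: 1/1 normal; order 12: 0/3 normal; order 18: 3/3 normal; order 36: 1/1 normal.
Total normal subgroups: 9.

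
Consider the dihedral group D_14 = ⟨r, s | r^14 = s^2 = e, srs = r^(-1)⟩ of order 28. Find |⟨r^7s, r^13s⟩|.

|⟨r^7s⟩| = 2 and |⟨r^13s⟩| = 2, so |H| is a multiple of lcm(2, 2) = 2 and divides |G| = 28.
Closing under the operation: H = {e, r^2, r^4, r^6, r^8, r^10, r^12, rs, r^3s, r^5s, r^7s, r^9s, r^11s, r^13s}, so |H| = 14.

14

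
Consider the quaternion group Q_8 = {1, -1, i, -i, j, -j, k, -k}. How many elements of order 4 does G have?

The elements of order 4 are: i, -i, j, -j, k, -k.
That's 6.

6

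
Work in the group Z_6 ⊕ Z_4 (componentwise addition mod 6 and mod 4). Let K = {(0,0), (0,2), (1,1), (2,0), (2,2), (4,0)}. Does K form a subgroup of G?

No

(2,2) ∈ K but its inverse (4,2) ∉ K, so K is not a subgroup.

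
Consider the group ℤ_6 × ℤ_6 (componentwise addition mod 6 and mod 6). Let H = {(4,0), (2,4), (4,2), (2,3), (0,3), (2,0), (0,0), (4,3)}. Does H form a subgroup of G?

No

|H| = 8 does not divide |G| = 36, so by Lagrange H is not a subgroup.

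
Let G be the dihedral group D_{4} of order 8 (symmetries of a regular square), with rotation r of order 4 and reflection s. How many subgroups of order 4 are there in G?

3

|G| = 8 and 4 | 8, so subgroups of order 4 are possible by Lagrange.
The subgroups of order 4 are: {e, r, r^2, r^3}; {e, r^2, s, r^2s}; {e, r^2, rs, r^3s}.
So G has 3 subgroups of order 4.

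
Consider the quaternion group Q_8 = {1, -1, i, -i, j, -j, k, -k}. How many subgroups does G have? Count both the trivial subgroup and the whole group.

|G| = 8, so by Lagrange every subgroup order divides 8. Divisors: 1, 2, 4, 8.
Subgroups by order — order 1: 1; order 2: 1; order 4: 3; order 8: 1.
Total: 1 + 1 + 3 + 1 = 6.

6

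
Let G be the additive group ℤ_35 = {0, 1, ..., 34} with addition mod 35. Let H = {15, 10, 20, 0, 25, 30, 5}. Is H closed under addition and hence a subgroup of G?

|H| = 7 divides |G| = 35, consistent with Lagrange.
H contains the identity, every element's inverse is in H, and H is closed under +: it is a subgroup.
In fact H = ⟨20⟩.

Yes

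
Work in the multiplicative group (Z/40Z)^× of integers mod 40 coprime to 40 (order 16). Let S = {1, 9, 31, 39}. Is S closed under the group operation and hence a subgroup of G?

Yes

|S| = 4 divides |G| = 16, consistent with Lagrange.
S contains the identity, every element's inverse is in S, and S is closed under ·: it is a subgroup.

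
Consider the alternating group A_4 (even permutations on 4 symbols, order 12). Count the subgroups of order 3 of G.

4

|G| = 12 and 3 | 12, so subgroups of order 3 are possible by Lagrange.
The subgroups of order 3 are: {e, (1 2 3), (1 3 2)}; {e, (1 2 4), (1 4 2)}; {e, (1 3 4), (1 4 3)}; {e, (2 3 4), (2 4 3)}.
So G has 4 subgroups of order 3.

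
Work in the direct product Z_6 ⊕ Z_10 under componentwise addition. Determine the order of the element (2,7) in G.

The order of (2,7) in Z_6 × Z_10 is lcm(ord(2) in Z_6, ord(7) in Z_10).
ord(2) = 3 and ord(7) = 10, so |⟨(2,7)⟩| = lcm(3, 10) = 30.

30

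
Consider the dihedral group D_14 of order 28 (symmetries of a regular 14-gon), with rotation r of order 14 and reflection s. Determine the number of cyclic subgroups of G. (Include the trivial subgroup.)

Each element a generates a cyclic subgroup ⟨a⟩; distinct elements may generate the same one (a cyclic group of order d has φ(d) generators).
Cyclic subgroups by order — order 1: 1; order 2: 15; order 7: 1; order 14: 1.
Total: 18.

18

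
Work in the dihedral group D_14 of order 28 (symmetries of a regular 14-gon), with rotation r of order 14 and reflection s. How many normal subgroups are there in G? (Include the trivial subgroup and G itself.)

7

G has 28 subgroups. Checking conjugation-invariance by order — order 1: 1/1 normal; order 2: 1/15 normal; order 4: 0/7 normal; order 7: 1/1 normal; order 14: 3/3 normal; order 28: 1/1 normal.
Total normal subgroups: 7.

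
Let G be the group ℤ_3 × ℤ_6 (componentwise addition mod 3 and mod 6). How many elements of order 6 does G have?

8

An element (a,b) has order lcm(ord(a), ord(b)); count pairs with lcm equal to 6.
Enumerating gives 8 such elements.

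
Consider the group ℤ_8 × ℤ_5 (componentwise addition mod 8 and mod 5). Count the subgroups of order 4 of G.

1

|G| = 40 and 4 | 40, so subgroups of order 4 are possible by Lagrange.
The subgroups of order 4 are: {(0,0), (2,0), (4,0), (6,0)}.
So G has 1 subgroup of order 4.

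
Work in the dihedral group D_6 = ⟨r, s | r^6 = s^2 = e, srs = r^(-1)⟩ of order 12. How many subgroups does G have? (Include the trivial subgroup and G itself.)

16

|G| = 12, so by Lagrange every subgroup order divides 12. Divisors: 1, 2, 3, 4, 6, 12.
Subgroups by order — order 1: 1; order 2: 7; order 3: 1; order 4: 3; order 6: 3; order 12: 1.
Total: 1 + 7 + 1 + 3 + 3 + 1 = 16.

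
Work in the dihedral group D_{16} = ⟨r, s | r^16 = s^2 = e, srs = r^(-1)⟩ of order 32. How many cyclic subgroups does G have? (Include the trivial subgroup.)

21

A cyclic subgroup of order d is generated by each of its φ(d) elements of order d, so the cyclic subgroups of order d number (#elements of order d)/φ(d).
Cyclic subgroups by order — order 1: 1; order 2: 17; order 4: 1; order 8: 1; order 16: 1.
Total: 21.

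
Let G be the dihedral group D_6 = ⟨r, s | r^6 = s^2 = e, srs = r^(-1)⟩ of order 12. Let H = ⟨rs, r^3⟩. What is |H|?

4

|⟨rs⟩| = 2 and |⟨r^3⟩| = 2, so |H| is a multiple of lcm(2, 2) = 2 and divides |G| = 12.
Closing under the operation: H = {e, r^3, rs, r^4s}, so |H| = 4.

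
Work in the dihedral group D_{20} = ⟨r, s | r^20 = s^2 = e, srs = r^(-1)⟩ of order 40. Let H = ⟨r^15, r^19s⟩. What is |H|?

|⟨r^15⟩| = 4 and |⟨r^19s⟩| = 2, so |H| is a multiple of lcm(4, 2) = 4 and divides |G| = 40.
Closing under the operation: H = {e, r^5, r^10, r^15, r^4s, r^9s, r^14s, r^19s}, so |H| = 8.

8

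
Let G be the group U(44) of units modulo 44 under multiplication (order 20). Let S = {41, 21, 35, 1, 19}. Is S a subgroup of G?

No

19 ∈ S but its inverse 7 ∉ S, so S is not a subgroup.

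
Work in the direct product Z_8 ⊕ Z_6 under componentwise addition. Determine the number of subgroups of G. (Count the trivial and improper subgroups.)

22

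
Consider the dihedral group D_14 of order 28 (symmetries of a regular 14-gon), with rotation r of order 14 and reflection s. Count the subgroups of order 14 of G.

3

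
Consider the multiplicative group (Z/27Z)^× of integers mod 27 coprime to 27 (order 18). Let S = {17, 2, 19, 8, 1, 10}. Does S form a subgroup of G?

No

2 ∈ S but its inverse 14 ∉ S, so S is not a subgroup.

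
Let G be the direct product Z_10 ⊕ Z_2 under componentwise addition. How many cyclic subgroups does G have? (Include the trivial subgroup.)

Group the elements of G by the cyclic subgroup they generate; each cyclic subgroup of order d accounts for φ(d) elements.
Cyclic subgroups by order — order 1: 1; order 2: 3; order 5: 1; order 10: 3.
Total: 8.

8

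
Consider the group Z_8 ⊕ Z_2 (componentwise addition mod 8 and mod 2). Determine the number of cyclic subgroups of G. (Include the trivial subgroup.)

A cyclic subgroup of order d is generated by each of its φ(d) elements of order d, so the cyclic subgroups of order d number (#elements of order d)/φ(d).
Cyclic subgroups by order — order 1: 1; order 2: 3; order 4: 2; order 8: 2.
Total: 8.

8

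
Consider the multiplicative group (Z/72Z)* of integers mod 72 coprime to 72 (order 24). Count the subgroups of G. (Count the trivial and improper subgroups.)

32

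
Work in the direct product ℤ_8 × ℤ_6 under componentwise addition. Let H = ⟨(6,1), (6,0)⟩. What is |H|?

|⟨(6,1)⟩| = 12 and |⟨(6,0)⟩| = 4, so |H| is a multiple of lcm(12, 4) = 12 and divides |G| = 48.
Closing under the operation: H = {(0,0), (0,1), (0,2), (0,3), (0,4), (0,5), (2,0), (2,1), (2,2), (2,3), (2,4), (2,5), (4,0), (4,1), (4,2), (4,3), (4,4), (4,5), (6,0), (6,1), (6,2), (6,3), (6,4), (6,5)}, so |H| = 24.

24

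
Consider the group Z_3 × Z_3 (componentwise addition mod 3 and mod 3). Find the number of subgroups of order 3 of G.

|G| = 9 and 3 | 9, so subgroups of order 3 are possible by Lagrange.
The subgroups of order 3 are: {(0,0), (0,1), (0,2)}; {(0,0), (1,0), (2,0)}; {(0,0), (1,1), (2,2)}; {(0,0), (1,2), (2,1)}.
So G has 4 subgroups of order 3.

4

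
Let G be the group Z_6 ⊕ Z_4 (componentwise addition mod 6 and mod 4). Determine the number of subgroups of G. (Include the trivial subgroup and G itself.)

|G| = 24, so by Lagrange every subgroup order divides 24. Divisors: 1, 2, 3, 4, 6, 8, 12, 24.
Subgroups by order — order 1: 1; order 2: 3; order 3: 1; order 4: 3; order 6: 3; order 8: 1; order 12: 3; order 24: 1.
Total: 1 + 3 + 1 + 3 + 3 + 1 + 3 + 1 = 16.

16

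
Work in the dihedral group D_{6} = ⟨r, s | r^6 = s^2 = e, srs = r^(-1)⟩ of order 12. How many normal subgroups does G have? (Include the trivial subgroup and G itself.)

G has 16 subgroups. Checking conjugation-invariance by order — order 1: 1/1 normal; order 2: 1/7 normal; order 3: 1/1 normal; order 4: 0/3 normal; order 6: 3/3 normal; order 12: 1/1 normal.
Total normal subgroups: 7.

7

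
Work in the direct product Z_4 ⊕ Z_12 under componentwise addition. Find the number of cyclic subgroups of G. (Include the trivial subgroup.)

20

Group the elements of G by the cyclic subgroup they generate; each cyclic subgroup of order d accounts for φ(d) elements.
Cyclic subgroups by order — order 1: 1; order 2: 3; order 3: 1; order 4: 6; order 6: 3; order 12: 6.
Total: 20.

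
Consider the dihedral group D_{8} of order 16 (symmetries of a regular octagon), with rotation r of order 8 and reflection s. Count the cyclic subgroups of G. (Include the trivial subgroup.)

A cyclic subgroup of order d is generated by each of its φ(d) elements of order d, so the cyclic subgroups of order d number (#elements of order d)/φ(d).
Cyclic subgroups by order — order 1: 1; order 2: 9; order 4: 1; order 8: 1.
Total: 12.

12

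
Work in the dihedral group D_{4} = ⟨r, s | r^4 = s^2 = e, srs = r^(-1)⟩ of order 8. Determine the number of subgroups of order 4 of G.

|G| = 8 and 4 | 8, so subgroups of order 4 are possible by Lagrange.
The subgroups of order 4 are: {e, r, r^2, r^3}; {e, r^2, s, r^2s}; {e, r^2, rs, r^3s}.
So G has 3 subgroups of order 4.

3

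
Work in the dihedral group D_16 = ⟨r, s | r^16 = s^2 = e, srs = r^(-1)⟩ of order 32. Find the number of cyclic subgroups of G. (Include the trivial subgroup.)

21

A cyclic subgroup of order d is generated by each of its φ(d) elements of order d, so the cyclic subgroups of order d number (#elements of order d)/φ(d).
Cyclic subgroups by order — order 1: 1; order 2: 17; order 4: 1; order 8: 1; order 16: 1.
Total: 21.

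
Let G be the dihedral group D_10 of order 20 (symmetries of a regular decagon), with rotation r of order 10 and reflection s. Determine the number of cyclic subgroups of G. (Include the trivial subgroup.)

14

A cyclic subgroup of order d is generated by each of its φ(d) elements of order d, so the cyclic subgroups of order d number (#elements of order d)/φ(d).
Cyclic subgroups by order — order 1: 1; order 2: 11; order 5: 1; order 10: 1.
Total: 14.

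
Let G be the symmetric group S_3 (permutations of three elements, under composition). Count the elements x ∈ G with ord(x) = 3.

2

The elements of order 3 are: (1 2 3), (1 3 2).
That's 2.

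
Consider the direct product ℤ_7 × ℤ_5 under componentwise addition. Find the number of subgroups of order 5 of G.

|G| = 35 and 5 | 35, so subgroups of order 5 are possible by Lagrange.
The subgroups of order 5 are: {(0,0), (0,1), (0,2), (0,3), (0,4)}.
So G has 1 subgroup of order 5.

1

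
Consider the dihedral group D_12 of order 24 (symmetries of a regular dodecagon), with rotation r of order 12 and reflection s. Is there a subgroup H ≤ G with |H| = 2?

2 | 24. A subgroup of order 2 is {e, r^10s}.

Yes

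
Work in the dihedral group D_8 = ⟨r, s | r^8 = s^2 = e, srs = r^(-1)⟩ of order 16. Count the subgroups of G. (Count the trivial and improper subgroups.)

|G| = 16, so by Lagrange every subgroup order divides 16. Divisors: 1, 2, 4, 8, 16.
Subgroups by order — order 1: 1; order 2: 9; order 4: 5; order 8: 3; order 16: 1.
Total: 1 + 9 + 5 + 3 + 1 = 19.

19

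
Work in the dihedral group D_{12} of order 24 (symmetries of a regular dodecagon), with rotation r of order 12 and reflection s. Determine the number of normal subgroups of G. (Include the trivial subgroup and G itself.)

G has 34 subgroups. Checking conjugation-invariance by order — order 1: 1/1 normal; order 2: 1/13 normal; order 3: 1/1 normal; order 4: 1/7 normal; order 6: 1/5 normal; order 8: 0/3 normal; order 12: 3/3 normal; order 24: 1/1 normal.
Total normal subgroups: 9.

9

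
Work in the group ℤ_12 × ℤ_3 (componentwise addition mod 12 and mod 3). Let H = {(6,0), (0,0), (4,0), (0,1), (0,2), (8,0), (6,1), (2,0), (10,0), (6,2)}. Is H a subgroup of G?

|H| = 10 does not divide |G| = 36, so by Lagrange H is not a subgroup.

No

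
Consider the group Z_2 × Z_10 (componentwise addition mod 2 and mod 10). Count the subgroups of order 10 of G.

3

|G| = 20 and 10 | 20, so subgroups of order 10 are possible by Lagrange.
The subgroups of order 10 are: {(0,0), (0,1), (0,2), (0,3), (0,4), (0,5), (0,6), (0,7), (0,8), (0,9)}; {(0,0), (0,2), (0,4), (0,6), (0,8), (1,0), (1,2), (1,4), (1,6), (1,8)}; {(0,0), (0,2), (0,4), (0,6), (0,8), (1,1), (1,3), (1,5), (1,7), (1,9)}.
So G has 3 subgroups of order 10.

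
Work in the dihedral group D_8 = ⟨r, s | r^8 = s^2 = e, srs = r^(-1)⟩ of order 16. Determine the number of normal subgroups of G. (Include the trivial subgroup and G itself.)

G has 19 subgroups. Checking conjugation-invariance by order — order 1: 1/1 normal; order 2: 1/9 normal; order 4: 1/5 normal; order 8: 3/3 normal; order 16: 1/1 normal.
Total normal subgroups: 7.

7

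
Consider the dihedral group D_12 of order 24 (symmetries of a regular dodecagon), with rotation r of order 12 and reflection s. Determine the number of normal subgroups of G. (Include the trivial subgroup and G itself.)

9

G has 34 subgroups. Checking conjugation-invariance by order — order 1: 1/1 normal; order 2: 1/13 normal; order 3: 1/1 normal; order 4: 1/7 normal; order 6: 1/5 normal; order 8: 0/3 normal; order 12: 3/3 normal; order 24: 1/1 normal.
Total normal subgroups: 9.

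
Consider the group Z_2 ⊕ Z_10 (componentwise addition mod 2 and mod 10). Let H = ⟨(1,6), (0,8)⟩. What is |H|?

10

|⟨(1,6)⟩| = 10 and |⟨(0,8)⟩| = 5, so |H| is a multiple of lcm(10, 5) = 10 and divides |G| = 20.
Closing under the operation: H = {(0,0), (0,2), (0,4), (0,6), (0,8), (1,0), (1,2), (1,4), (1,6), (1,8)}, so |H| = 10.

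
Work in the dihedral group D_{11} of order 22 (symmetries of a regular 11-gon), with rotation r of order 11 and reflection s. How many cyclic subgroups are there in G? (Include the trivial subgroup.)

13

Each element a generates a cyclic subgroup ⟨a⟩; distinct elements may generate the same one (a cyclic group of order d has φ(d) generators).
Cyclic subgroups by order — order 1: 1; order 2: 11; order 11: 1.
Total: 13.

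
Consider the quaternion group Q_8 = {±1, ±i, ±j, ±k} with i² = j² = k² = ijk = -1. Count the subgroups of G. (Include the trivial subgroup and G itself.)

6

|G| = 8, so by Lagrange every subgroup order divides 8. Divisors: 1, 2, 4, 8.
Subgroups by order — order 1: 1; order 2: 1; order 4: 3; order 8: 1.
Total: 1 + 1 + 3 + 1 = 6.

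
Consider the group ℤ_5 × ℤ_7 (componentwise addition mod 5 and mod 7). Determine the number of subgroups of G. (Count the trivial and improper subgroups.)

|G| = 35, so by Lagrange every subgroup order divides 35. Divisors: 1, 5, 7, 35.
Subgroups by order — order 1: 1; order 5: 1; order 7: 1; order 35: 1.
Total: 1 + 1 + 1 + 1 = 4.

4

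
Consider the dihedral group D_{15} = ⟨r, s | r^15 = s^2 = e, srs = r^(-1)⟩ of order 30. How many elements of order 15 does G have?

The elements of order 15 are: r, r^2, r^4, r^7, r^8, r^11, r^13, r^14.
That's 8.

8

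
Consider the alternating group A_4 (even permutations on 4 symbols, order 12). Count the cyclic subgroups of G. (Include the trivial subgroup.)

Each element a generates a cyclic subgroup ⟨a⟩; distinct elements may generate the same one (a cyclic group of order d has φ(d) generators).
Cyclic subgroups by order — order 1: 1; order 2: 3; order 3: 4.
Total: 8.

8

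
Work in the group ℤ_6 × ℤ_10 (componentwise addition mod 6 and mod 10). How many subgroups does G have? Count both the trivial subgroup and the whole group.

20

|G| = 60, so by Lagrange every subgroup order divides 60. Divisors: 1, 2, 3, 4, 5, 6, 10, 12, 15, 20, 30, 60.
Subgroups by order — order 1: 1; order 2: 3; order 3: 1; order 4: 1; order 5: 1; order 6: 3; order 10: 3; order 12: 1; order 15: 1; order 20: 1; order 30: 3; order 60: 1.
Total: 1 + 3 + 1 + 1 + 1 + 3 + 3 + 1 + 1 + 1 + 3 + 1 = 20.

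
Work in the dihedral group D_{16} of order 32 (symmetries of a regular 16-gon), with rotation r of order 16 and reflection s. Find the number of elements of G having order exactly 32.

0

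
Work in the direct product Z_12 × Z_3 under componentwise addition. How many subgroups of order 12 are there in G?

4

|G| = 36 and 12 | 36, so subgroups of order 12 are possible by Lagrange.
The subgroups of order 12 are: {(0,0), (0,1), (0,2), (3,0), (3,1), (3,2), (6,0), (6,1), (6,2), (9,0), (9,1), (9,2)}; {(0,0), (1,0), (2,0), (3,0), (4,0), (5,0), (6,0), (7,0), (8,0), (9,0), (10,0), (11,0)}; {(0,0), (1,1), (2,2), (3,0), (4,1), (5,2), (6,0), (7,1), (8,2), (9,0), (10,1), (11,2)}; {(0,0), (1,2), (2,1), (3,0), (4,2), (5,1), (6,0), (7,2), (8,1), (9,0), (10,2), (11,1)}.
So G has 4 subgroups of order 12.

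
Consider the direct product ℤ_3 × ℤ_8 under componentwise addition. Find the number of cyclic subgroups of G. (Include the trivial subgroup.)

Group the elements of G by the cyclic subgroup they generate; each cyclic subgroup of order d accounts for φ(d) elements.
Cyclic subgroups by order — order 1: 1; order 2: 1; order 3: 1; order 4: 1; order 6: 1; order 8: 1; order 12: 1; order 24: 1.
Total: 8.

8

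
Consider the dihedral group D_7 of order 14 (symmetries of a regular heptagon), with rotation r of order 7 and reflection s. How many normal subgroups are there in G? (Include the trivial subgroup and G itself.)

3

G has 10 subgroups. Checking conjugation-invariance by order — order 1: 1/1 normal; order 2: 0/7 normal; order 7: 1/1 normal; order 14: 1/1 normal.
Total normal subgroups: 3.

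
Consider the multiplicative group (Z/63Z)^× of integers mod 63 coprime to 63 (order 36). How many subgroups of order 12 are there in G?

|G| = 36 and 12 | 36, so subgroups of order 12 are possible by Lagrange.
The subgroups of order 12 are: {1, 8, 10, 17, 19, 26, 37, 44, 46, 53, 55, 62}; {1, 5, 8, 11, 23, 25, 38, 40, 52, 55, 58, 62}; {1, 8, 13, 20, 22, 29, 34, 41, 43, 50, 55, 62}; {1, 2, 4, 8, 16, 31, 32, 47, 55, 59, 61, 62}.
So G has 4 subgroups of order 12.

4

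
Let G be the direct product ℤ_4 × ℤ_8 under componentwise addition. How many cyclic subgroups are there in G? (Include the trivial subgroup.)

Group the elements of G by the cyclic subgroup they generate; each cyclic subgroup of order d accounts for φ(d) elements.
Cyclic subgroups by order — order 1: 1; order 2: 3; order 4: 6; order 8: 4.
Total: 14.

14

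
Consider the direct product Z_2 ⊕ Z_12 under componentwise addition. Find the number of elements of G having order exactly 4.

An element (a,b) has order lcm(ord(a), ord(b)); count pairs with lcm equal to 4.
Enumerating gives 4 such elements.

4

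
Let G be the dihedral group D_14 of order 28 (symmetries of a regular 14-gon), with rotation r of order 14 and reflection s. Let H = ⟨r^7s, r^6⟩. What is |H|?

14

|⟨r^7s⟩| = 2 and |⟨r^6⟩| = 7, so |H| is a multiple of lcm(2, 7) = 14 and divides |G| = 28.
Closing under the operation: H = {e, r^2, r^4, r^6, r^8, r^10, r^12, rs, r^3s, r^5s, r^7s, r^9s, r^11s, r^13s}, so |H| = 14.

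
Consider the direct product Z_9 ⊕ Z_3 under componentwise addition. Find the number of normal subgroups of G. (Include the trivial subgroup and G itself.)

10

G is abelian, so every subgroup is normal.
G has 10 subgroups in total, hence 10 normal subgroups.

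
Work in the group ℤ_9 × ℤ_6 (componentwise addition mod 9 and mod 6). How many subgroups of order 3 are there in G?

4

|G| = 54 and 3 | 54, so subgroups of order 3 are possible by Lagrange.
The subgroups of order 3 are: {(0,0), (0,2), (0,4)}; {(0,0), (3,0), (6,0)}; {(0,0), (3,2), (6,4)}; {(0,0), (3,4), (6,2)}.
So G has 4 subgroups of order 3.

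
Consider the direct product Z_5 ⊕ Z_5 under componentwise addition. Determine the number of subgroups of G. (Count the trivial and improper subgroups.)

|G| = 25, so by Lagrange every subgroup order divides 25. Divisors: 1, 5, 25.
Subgroups by order — order 1: 1; order 5: 6; order 25: 1.
Total: 1 + 6 + 1 = 8.

8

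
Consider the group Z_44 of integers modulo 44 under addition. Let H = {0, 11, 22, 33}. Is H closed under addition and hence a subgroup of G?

Yes

|H| = 4 divides |G| = 44, consistent with Lagrange.
H contains the identity, every element's inverse is in H, and H is closed under +: it is a subgroup.
In fact H = ⟨33⟩.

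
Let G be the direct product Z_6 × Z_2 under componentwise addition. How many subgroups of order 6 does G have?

3

|G| = 12 and 6 | 12, so subgroups of order 6 are possible by Lagrange.
The subgroups of order 6 are: {(0,0), (0,1), (2,0), (2,1), (4,0), (4,1)}; {(0,0), (1,0), (2,0), (3,0), (4,0), (5,0)}; {(0,0), (1,1), (2,0), (3,1), (4,0), (5,1)}.
So G has 3 subgroups of order 6.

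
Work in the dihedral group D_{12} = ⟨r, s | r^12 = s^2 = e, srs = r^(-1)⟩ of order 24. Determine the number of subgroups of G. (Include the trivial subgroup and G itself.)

34

|G| = 24, so by Lagrange every subgroup order divides 24. Divisors: 1, 2, 3, 4, 6, 8, 12, 24.
Subgroups by order — order 1: 1; order 2: 13; order 3: 1; order 4: 7; order 6: 5; order 8: 3; order 12: 3; order 24: 1.
Total: 1 + 13 + 1 + 7 + 5 + 3 + 3 + 1 = 34.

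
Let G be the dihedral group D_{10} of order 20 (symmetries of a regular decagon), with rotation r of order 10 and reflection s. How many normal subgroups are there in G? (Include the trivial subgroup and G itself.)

7

G has 22 subgroups. Checking conjugation-invariance by order — order 1: 1/1 normal; order 2: 1/11 normal; order 4: 0/5 normal; order 5: 1/1 normal; order 10: 3/3 normal; order 20: 1/1 normal.
Total normal subgroups: 7.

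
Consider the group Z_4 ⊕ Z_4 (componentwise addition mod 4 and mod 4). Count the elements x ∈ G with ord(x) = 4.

12

An element (a,b) has order lcm(ord(a), ord(b)); count pairs with lcm equal to 4.
Enumerating gives 12 such elements.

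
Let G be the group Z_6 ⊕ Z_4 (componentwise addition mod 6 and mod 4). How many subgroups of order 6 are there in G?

|G| = 24 and 6 | 24, so subgroups of order 6 are possible by Lagrange.
The subgroups of order 6 are: {(0,0), (0,2), (2,0), (2,2), (4,0), (4,2)}; {(0,0), (1,0), (2,0), (3,0), (4,0), (5,0)}; {(0,0), (1,2), (2,0), (3,2), (4,0), (5,2)}.
So G has 3 subgroups of order 6.

3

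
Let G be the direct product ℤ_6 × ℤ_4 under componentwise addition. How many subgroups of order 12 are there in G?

3

|G| = 24 and 12 | 24, so subgroups of order 12 are possible by Lagrange.
The subgroups of order 12 are: {(0,0), (0,1), (0,2), (0,3), (2,0), (2,1), (2,2), (2,3), (4,0), (4,1), (4,2), (4,3)}; {(0,0), (0,2), (1,0), (1,2), (2,0), (2,2), (3,0), (3,2), (4,0), (4,2), (5,0), (5,2)}; {(0,0), (0,2), (1,1), (1,3), (2,0), (2,2), (3,1), (3,3), (4,0), (4,2), (5,1), (5,3)}.
So G has 3 subgroups of order 12.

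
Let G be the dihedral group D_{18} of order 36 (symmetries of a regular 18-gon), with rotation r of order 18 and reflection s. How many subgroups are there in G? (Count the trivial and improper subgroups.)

|G| = 36, so by Lagrange every subgroup order divides 36. Divisors: 1, 2, 3, 4, 6, 9, 12, 18, 36.
Subgroups by order — order 1: 1; order 2: 19; order 3: 1; order 4: 9; order 6: 7; order 9: 1; order 12: 3; order 18: 3; order 36: 1.
Total: 1 + 19 + 1 + 9 + 7 + 1 + 3 + 3 + 1 = 45.

45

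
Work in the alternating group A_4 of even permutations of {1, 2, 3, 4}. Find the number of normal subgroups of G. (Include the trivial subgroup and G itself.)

G has 10 subgroups. Checking conjugation-invariance by order — order 1: 1/1 normal; order 2: 0/3 normal; order 3: 0/4 normal; order 4: 1/1 normal; order 12: 1/1 normal.
Total normal subgroups: 3.

3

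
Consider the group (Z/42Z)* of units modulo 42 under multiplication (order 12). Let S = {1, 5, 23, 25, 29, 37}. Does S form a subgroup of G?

5 ∈ S but its inverse 17 ∉ S, so S is not a subgroup.

No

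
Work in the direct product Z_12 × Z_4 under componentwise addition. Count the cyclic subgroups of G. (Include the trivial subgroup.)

Group the elements of G by the cyclic subgroup they generate; each cyclic subgroup of order d accounts for φ(d) elements.
Cyclic subgroups by order — order 1: 1; order 2: 3; order 3: 1; order 4: 6; order 6: 3; order 12: 6.
Total: 20.

20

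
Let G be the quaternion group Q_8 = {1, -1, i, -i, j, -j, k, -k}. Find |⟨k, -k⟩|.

4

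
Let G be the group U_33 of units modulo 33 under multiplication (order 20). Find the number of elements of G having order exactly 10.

12

Enumerating element orders in G gives 12 elements of order 10.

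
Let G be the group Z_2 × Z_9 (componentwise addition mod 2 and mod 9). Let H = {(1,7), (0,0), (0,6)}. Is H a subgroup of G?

(1,7) ∈ H but its inverse (1,2) ∉ H, so H is not a subgroup.

No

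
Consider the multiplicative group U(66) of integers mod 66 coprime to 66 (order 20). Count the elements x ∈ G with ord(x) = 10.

Enumerating element orders in G gives 12 elements of order 10.

12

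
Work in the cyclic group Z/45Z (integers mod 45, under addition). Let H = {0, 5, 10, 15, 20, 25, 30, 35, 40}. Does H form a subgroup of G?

|H| = 9 divides |G| = 45, consistent with Lagrange.
H contains the identity, every element's inverse is in H, and H is closed under +: it is a subgroup.
In fact H = ⟨35⟩.

Yes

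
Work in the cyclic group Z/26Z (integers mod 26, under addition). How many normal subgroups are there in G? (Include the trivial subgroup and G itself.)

4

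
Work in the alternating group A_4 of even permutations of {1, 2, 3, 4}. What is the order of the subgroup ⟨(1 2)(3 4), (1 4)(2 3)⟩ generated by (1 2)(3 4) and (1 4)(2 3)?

4

|⟨(1 2)(3 4)⟩| = 2 and |⟨(1 4)(2 3)⟩| = 2, so |H| is a multiple of lcm(2, 2) = 2 and divides |G| = 12.
Closing under the operation: H = {e, (1 2)(3 4), (1 3)(2 4), (1 4)(2 3)}, so |H| = 4.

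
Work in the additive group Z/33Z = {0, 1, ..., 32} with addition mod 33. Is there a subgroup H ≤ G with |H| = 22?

22 does not divide |G| = 33, so by Lagrange no subgroup of order 22 exists.

No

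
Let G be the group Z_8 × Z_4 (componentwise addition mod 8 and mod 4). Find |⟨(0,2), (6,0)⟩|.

8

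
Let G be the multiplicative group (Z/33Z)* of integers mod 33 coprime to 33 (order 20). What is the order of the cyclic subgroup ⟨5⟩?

10

Compute successive powers of 5 mod 33: 5, 25, 26, 31, 23, 16, 14, 4, …; 5^10 ≡ 1 (mod 33).
So |⟨5⟩| = 10.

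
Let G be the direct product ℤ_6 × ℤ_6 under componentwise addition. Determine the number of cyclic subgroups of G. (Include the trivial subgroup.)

20

Each element a generates a cyclic subgroup ⟨a⟩; distinct elements may generate the same one (a cyclic group of order d has φ(d) generators).
Cyclic subgroups by order — order 1: 1; order 2: 3; order 3: 4; order 6: 12.
Total: 20.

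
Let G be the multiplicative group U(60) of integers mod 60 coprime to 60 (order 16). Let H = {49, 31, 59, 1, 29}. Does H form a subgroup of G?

|H| = 5 does not divide |G| = 16, so by Lagrange H is not a subgroup.

No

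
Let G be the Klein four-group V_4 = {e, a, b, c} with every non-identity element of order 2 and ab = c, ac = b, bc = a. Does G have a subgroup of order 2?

2 | 4. A subgroup of order 2 is {e, a}.

Yes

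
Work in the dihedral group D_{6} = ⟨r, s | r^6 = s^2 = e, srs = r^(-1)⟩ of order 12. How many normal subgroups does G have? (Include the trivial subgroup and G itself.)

7

G has 16 subgroups. Checking conjugation-invariance by order — order 1: 1/1 normal; order 2: 1/7 normal; order 3: 1/1 normal; order 4: 0/3 normal; order 6: 3/3 normal; order 12: 1/1 normal.
Total normal subgroups: 7.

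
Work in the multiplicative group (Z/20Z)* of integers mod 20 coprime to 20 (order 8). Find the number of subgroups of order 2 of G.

3

|G| = 8 and 2 | 8, so subgroups of order 2 are possible by Lagrange.
The subgroups of order 2 are: {1, 11}; {1, 19}; {1, 9}.
So G has 3 subgroups of order 2.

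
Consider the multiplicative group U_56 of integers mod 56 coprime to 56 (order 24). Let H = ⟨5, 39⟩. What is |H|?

12

|⟨5⟩| = 6 and |⟨39⟩| = 6, so |H| is a multiple of lcm(6, 6) = 6 and divides |G| = 24.
Closing under the operation: H = {1, 3, 5, 9, 13, 15, 19, 23, 25, 27, 39, 45}, so |H| = 12.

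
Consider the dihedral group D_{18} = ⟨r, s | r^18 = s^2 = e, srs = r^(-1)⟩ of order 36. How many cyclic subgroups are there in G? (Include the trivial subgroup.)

24

A cyclic subgroup of order d is generated by each of its φ(d) elements of order d, so the cyclic subgroups of order d number (#elements of order d)/φ(d).
Cyclic subgroups by order — order 1: 1; order 2: 19; order 3: 1; order 6: 1; order 9: 1; order 18: 1.
Total: 24.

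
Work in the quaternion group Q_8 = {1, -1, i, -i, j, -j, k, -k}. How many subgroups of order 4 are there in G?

3

|G| = 8 and 4 | 8, so subgroups of order 4 are possible by Lagrange.
The subgroups of order 4 are: {1, -1, i, -i}; {1, -1, j, -j}; {1, -1, k, -k}.
So G has 3 subgroups of order 4.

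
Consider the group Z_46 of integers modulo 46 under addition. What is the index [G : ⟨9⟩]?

1

|⟨9⟩| = 46 and |G| = 46.
By Lagrange, [G : H] = |G|/|H| = 46/46 = 1.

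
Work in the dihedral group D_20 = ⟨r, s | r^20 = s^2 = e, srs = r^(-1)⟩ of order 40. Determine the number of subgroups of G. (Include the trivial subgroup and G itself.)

48

|G| = 40, so by Lagrange every subgroup order divides 40. Divisors: 1, 2, 4, 5, 8, 10, 20, 40.
Subgroups by order — order 1: 1; order 2: 21; order 4: 11; order 5: 1; order 8: 5; order 10: 5; order 20: 3; order 40: 1.
Total: 1 + 21 + 11 + 1 + 5 + 5 + 3 + 1 = 48.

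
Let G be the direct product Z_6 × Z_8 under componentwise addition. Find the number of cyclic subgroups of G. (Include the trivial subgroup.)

16

Each element a generates a cyclic subgroup ⟨a⟩; distinct elements may generate the same one (a cyclic group of order d has φ(d) generators).
Cyclic subgroups by order — order 1: 1; order 2: 3; order 3: 1; order 4: 2; order 6: 3; order 8: 2; order 12: 2; order 24: 2.
Total: 16.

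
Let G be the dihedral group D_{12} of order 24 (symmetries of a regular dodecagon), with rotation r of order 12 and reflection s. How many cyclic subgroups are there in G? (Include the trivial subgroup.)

18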